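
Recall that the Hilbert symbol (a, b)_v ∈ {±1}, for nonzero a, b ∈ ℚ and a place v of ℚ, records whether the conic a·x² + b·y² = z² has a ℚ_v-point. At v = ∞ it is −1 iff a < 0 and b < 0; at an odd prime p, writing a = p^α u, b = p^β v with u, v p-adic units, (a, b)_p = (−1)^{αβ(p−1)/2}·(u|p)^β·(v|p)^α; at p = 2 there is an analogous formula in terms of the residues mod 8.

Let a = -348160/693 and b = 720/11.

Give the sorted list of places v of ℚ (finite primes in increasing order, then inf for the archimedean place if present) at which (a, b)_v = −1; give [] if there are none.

[2, 7]

Mod squares: a ≡ -6545, b ≡ 55. Check v ∈ {∞, 2, 3, 5, 7, 11, 17}.
v=3: a=3^-2·(≡1), b=3^2·(≡1) mod 3; (1|3)=+1, (1|3)=+1; (−1)^{-2·2·1}·(+1)^2·(+1)^-2 = +1.
v=11: a=11^-1·(≡7), b=11^-1·(≡5) mod 11; (7|11)=-1, (5|11)=+1; (−1)^{-1·-1·5}·(-1)^-1·(+1)^-1 = +1.
v=5: a=5^1·(≡1), b=5^1·(≡4) mod 5; (1|5)=+1, (4|5)=+1; (−1)^{1·1·2}·(+1)^1·(+1)^1 = +1.
v=∞: -6545 < 0 and 55 > 0  ⇒  (a,b)_∞ = +1.
v=2: v_2(a)=12, v_2(b)=4; units ≡ 7, 7 (mod 8); ε·ε+αω+βω = 1·1+12·0+4·0 ≡ 1  ⇒  (a,b)_2 = -1.
v=7: a=7^-1·(≡6), b=7^0·(≡5) mod 7; (6|7)=-1, (5|7)=-1; (−1)^{-1·0·3}·(-1)^0·(-1)^-1 = -1.
v=17: a=17^1·(≡3), b=17^0·(≡16) mod 17; (3|17)=-1, (16|17)=+1; (−1)^{1·0·8}·(-1)^0·(+1)^1 = +1.
Ram(-6545, 55) = {2, 7}; no ℚ_2-point on the conic.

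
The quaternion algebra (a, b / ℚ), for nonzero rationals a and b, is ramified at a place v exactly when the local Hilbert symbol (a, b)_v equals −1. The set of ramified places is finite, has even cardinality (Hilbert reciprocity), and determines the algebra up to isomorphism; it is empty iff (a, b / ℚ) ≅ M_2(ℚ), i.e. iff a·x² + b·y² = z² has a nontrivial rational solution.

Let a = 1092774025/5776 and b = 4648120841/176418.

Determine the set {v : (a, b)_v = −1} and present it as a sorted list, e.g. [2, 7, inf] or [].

[7, 13, 17, 29, 31, 41]

Mod squares: a ≡ 151249, b ≡ 525538. Check v ∈ {∞, 2, 3, 5, 7, 11, 13, 17, 19, 29, 31, 41}.
v=7: a=7^1·(≡5), b=7^2·(≡3) mod 7; (5|7)=-1, (3|7)=-1; (−1)^{1·2·3}·(-1)^2·(-1)^1 = -1.
v=5: a=5^2·(≡1), b=5^0·(≡2) mod 5; (1|5)=+1, (2|5)=-1; (−1)^{2·0·2}·(+1)^0·(-1)^2 = +1.
v=41: a=41^1·(≡10), b=41^1·(≡27) mod 41; (10|41)=+1, (27|41)=-1; (−1)^{1·1·20}·(+1)^1·(-1)^1 = -1.
v=19: a=19^-2·(≡4), b=19^2·(≡9) mod 19; (4|19)=+1, (9|19)=+1; (−1)^{-2·2·9}·(+1)^2·(+1)^-2 = +1.
v=29: a=29^0·(≡17), b=29^1·(≡12) mod 29; (17|29)=-1, (12|29)=-1; (−1)^{0·1·14}·(-1)^1·(-1)^0 = -1.
v=17: a=17^3·(≡5), b=17^1·(≡4) mod 17; (5|17)=-1, (4|17)=+1; (−1)^{3·1·8}·(-1)^1·(+1)^3 = -1.
v=13: a=13^0·(≡11), b=13^1·(≡1) mod 13; (11|13)=-1, (1|13)=+1; (−1)^{0·1·6}·(-1)^1·(+1)^0 = -1.
v=11: a=11^0·(≡2), b=11^-2·(≡2) mod 11; (2|11)=-1, (2|11)=-1; (−1)^{0·-2·5}·(-1)^-2·(-1)^0 = +1.
v=31: a=31^1·(≡21), b=31^0·(≡21) mod 31; (21|31)=-1, (21|31)=-1; (−1)^{1·0·15}·(-1)^0·(-1)^1 = -1.
v=∞: 151249 > 0 and 525538 > 0  ⇒  (a,b)_∞ = +1.
v=3: a=3^0·(≡1), b=3^-6·(≡1) mod 3; (1|3)=+1, (1|3)=+1; (−1)^{0·-6·1}·(+1)^-6·(+1)^0 = +1.
v=2: v_2(a)=-4, v_2(b)=-1; units ≡ 1, 1 (mod 8); ε·ε+αω+βω = 0·0+-4·0+-1·0 ≡ 0  ⇒  (a,b)_2 = +1.
Ram(151249, 525538) = {7, 13, 17, 29, 31, 41}; no ℚ_7-point on the conic.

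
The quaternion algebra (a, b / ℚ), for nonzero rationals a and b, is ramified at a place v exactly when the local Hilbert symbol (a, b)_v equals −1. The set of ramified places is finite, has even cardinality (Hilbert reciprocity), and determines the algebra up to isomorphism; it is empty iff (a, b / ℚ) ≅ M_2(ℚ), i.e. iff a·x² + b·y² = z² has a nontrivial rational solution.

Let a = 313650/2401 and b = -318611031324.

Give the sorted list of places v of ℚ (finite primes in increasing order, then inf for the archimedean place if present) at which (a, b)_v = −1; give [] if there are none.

Mod squares: a ≡ 1394, b ≡ -163959. Check v ∈ {∞, 2, 3, 5, 7, 17, 31, 41, 43}.
v=∞: 1394 > 0 and -163959 < 0  ⇒  (a,b)_∞ = +1.
v=41: a=41^1·(≡26), b=41^3·(≡29) mod 41; (26|41)=-1, (29|41)=-1; (−1)^{1·3·20}·(-1)^3·(-1)^1 = +1.
v=43: a=43^0·(≡5), b=43^1·(≡21) mod 43; (5|43)=-1, (21|43)=+1; (−1)^{0·1·21}·(-1)^1·(+1)^0 = -1.
v=31: a=31^0·(≡26), b=31^1·(≡12) mod 31; (26|31)=-1, (12|31)=-1; (−1)^{0·1·15}·(-1)^1·(-1)^0 = -1.
v=2: v_2(a)=1, v_2(b)=2; units ≡ 1, 1 (mod 8); ε·ε+αω+βω = 0·0+1·0+2·0 ≡ 0  ⇒  (a,b)_2 = +1.
v=3: a=3^2·(≡2), b=3^1·(≡1) mod 3; (2|3)=-1, (1|3)=+1; (−1)^{2·1·1}·(-1)^1·(+1)^2 = -1.
v=5: a=5^2·(≡1), b=5^0·(≡1) mod 5; (1|5)=+1, (1|5)=+1; (−1)^{2·0·2}·(+1)^0·(+1)^2 = +1.
v=7: a=7^-4·(≡1), b=7^0·(≡2) mod 7; (1|7)=+1, (2|7)=+1; (−1)^{-4·0·3}·(+1)^0·(+1)^-4 = +1.
v=17: a=17^1·(≡14), b=17^2·(≡3) mod 17; (14|17)=-1, (3|17)=-1; (−1)^{1·2·8}·(-1)^2·(-1)^1 = -1.
Ram(1394, -163959) = {3, 17, 31, 43}; no ℚ_3-point on the conic.

[3, 17, 31, 43]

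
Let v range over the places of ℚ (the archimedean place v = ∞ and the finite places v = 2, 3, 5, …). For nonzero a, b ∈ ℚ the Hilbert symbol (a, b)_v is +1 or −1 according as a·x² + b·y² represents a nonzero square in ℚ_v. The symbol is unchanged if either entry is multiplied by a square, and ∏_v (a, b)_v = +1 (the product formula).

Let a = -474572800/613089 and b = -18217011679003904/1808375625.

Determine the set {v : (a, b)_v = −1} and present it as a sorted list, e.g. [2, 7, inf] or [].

[23, inf]

(a, b) ≡ (-18538, -29) mod (ℚ^×)²; places V = {2, 3, 5, 7, 13, 23, 29, 31, ∞}.
(a,b)_13: α=1, u≡10; β=6, v≡12 (mod 13); (10|13)=+1, (12|13)=+1; sign (−1)^0·+1^6·+1^1 = +1.
(a,b)_7: α=0, u≡5; β=-2, v≡3 (mod 7); (5|7)=-1, (3|7)=-1; sign (−1)^0·-1^-2·-1^0 = +1.
(a,b)_29: α=-2, u≡5; β=1, v≡9 (mod 29); (5|29)=+1, (9|29)=+1; sign (−1)^0·+1^1·+1^-2 = +1.
(a,b)_2: α=11, β=8; u≡3, v≡3 (mod 8); ε(u)ε(v)=1·1, αω(v)=11·1, βω(u)=8·1; sum ≡ 0  ⇒  +1.
(a,b)_∞: sgn(-18538)=−, sgn(-29)=−, so -1.
(a,b)_31: α=1, u≡27; β=2, v≡25 (mod 31); (27|31)=-1, (25|31)=+1; sign (−1)^0·-1^2·+1^1 = +1.
(a,b)_5: α=2, u≡2; β=-4, v≡1 (mod 5); (2|5)=-1, (1|5)=+1; sign (−1)^0·-1^-4·+1^2 = +1.
(a,b)_3: α=-6, u≡2; β=-10, v≡1 (mod 3); (2|3)=-1, (1|3)=+1; sign (−1)^0·-1^-10·+1^-6 = +1.
(a,b)_23: α=1, u≡22; β=2, v≡20 (mod 23); (22|23)=-1, (20|23)=-1; sign (−1)^0·-1^2·-1^1 = -1.
(-18538, -29 / ℚ) ramifies at {23, ∞}: a division algebra.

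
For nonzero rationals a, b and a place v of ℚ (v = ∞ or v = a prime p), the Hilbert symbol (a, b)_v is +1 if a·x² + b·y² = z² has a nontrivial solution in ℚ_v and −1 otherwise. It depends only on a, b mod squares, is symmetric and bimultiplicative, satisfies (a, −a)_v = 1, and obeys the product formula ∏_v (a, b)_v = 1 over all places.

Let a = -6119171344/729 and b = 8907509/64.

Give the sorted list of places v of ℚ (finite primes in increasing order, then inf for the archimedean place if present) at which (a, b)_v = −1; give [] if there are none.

(a, b) ≡ (-3289, 9269) mod (ℚ^×)²; places V = {2, 3, 11, 13, 23, 31, ∞}.
(a,b)_3: α=-6, u≡2; β=0, v≡2 (mod 3); (2|3)=-1, (2|3)=-1; sign (−1)^0·-1^0·-1^-6 = +1.
(a,b)_∞: sgn(-3289)=−, sgn(9269)=+, so +1.
(a,b)_2: α=4, β=-6; u≡7, v≡5 (mod 8); ε(u)ε(v)=1·0, αω(v)=4·1, βω(u)=-6·0; sum ≡ 0  ⇒  +1.
(a,b)_11: α=3, u≡5; β=0, v≡8 (mod 11); (5|11)=+1, (8|11)=-1; sign (−1)^0·+1^0·-1^3 = -1.
(a,b)_13: α=1, u≡7; β=1, v≡11 (mod 13); (7|13)=-1, (11|13)=-1; sign (−1)^0·-1^1·-1^1 = +1.
(a,b)_31: α=2, u≡9; β=3, v≡10 (mod 31); (9|31)=+1, (10|31)=+1; sign (−1)^0·+1^3·+1^2 = +1.
(a,b)_23: α=1, u≡12; β=1, v≡12 (mod 23); (12|23)=+1, (12|23)=+1; sign (−1)^1·+1^1·+1^1 = -1.
Ram(-3289, 9269) = {11, 23}; no ℚ_11-point on the conic.

[11, 23]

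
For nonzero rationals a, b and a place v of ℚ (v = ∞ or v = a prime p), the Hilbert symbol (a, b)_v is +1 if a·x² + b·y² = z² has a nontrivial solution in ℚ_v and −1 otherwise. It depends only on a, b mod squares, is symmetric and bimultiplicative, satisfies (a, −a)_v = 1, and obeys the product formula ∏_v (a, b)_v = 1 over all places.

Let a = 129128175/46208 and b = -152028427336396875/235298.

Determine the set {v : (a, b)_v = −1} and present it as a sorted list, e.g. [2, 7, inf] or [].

(a, b) ≡ (1054, -5270) mod (ℚ^×)²; places V = {2, 3, 5, 7, 11, 17, 19, 31, ∞}.
(a,b)_∞: sgn(1054)=+, sgn(-5270)=−, so +1.
(a,b)_7: α=0, u≡1; β=-6, v≡1 (mod 7); (1|7)=+1, (1|7)=+1; sign (−1)^0·+1^-6·+1^0 = +1.
(a,b)_31: α=1, u≡13; β=3, v≡1 (mod 31); (13|31)=-1, (1|31)=+1; sign (−1)^1·-1^3·+1^1 = +1.
(a,b)_2: α=-7, β=-1; u≡7, v≡5 (mod 8); ε(u)ε(v)=1·0, αω(v)=-7·1, βω(u)=-1·0; sum ≡ 1  ⇒  -1.
(a,b)_3: α=4, u≡1; β=8, v≡1 (mod 3); (1|3)=+1, (1|3)=+1; sign (−1)^0·+1^8·+1^4 = +1.
(a,b)_19: α=-2, u≡1; β=0, v≡14 (mod 19); (1|19)=+1, (14|19)=-1; sign (−1)^0·+1^0·-1^-2 = +1.
(a,b)_17: α=1, u≡11; β=1, v≡1 (mod 17); (11|17)=-1, (1|17)=+1; sign (−1)^0·-1^1·+1^1 = -1.
(a,b)_11: α=2, u≡4; β=4, v≡8 (mod 11); (4|11)=+1, (8|11)=-1; sign (−1)^0·+1^4·-1^2 = +1.
(a,b)_5: α=2, u≡4; β=5, v≡1 (mod 5); (4|5)=+1, (1|5)=+1; sign (−1)^0·+1^5·+1^2 = +1.
Ram(1054, -5270) = {2, 17}; no ℚ_2-point on the conic.

[2, 17]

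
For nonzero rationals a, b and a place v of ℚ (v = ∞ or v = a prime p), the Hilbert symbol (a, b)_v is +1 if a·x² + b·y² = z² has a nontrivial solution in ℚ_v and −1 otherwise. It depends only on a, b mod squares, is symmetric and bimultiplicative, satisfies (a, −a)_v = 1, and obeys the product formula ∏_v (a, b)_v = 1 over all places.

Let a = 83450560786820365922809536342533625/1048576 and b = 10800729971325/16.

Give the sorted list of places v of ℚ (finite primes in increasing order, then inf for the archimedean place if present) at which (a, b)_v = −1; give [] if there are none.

[5, 19]

Mod squares: a ≡ 202745, b ≡ 5453. Check v ∈ {∞, 2, 3, 5, 7, 11, 19, 23, 41, 43}.
v=41: a=41^3·(≡10), b=41^1·(≡4) mod 41; (10|41)=+1, (4|41)=+1; (−1)^{3·1·20}·(+1)^1·(+1)^3 = +1.
v=7: a=7^2·(≡2), b=7^1·(≡1) mod 7; (2|7)=+1, (1|7)=+1; (−1)^{2·1·3}·(+1)^1·(+1)^2 = +1.
v=∞: 202745 > 0 and 5453 > 0  ⇒  (a,b)_∞ = +1.
v=2: v_2(a)=-20, v_2(b)=-4; units ≡ 1, 5 (mod 8); ε·ε+αω+βω = 0·0+-20·1+-4·0 ≡ 0  ⇒  (a,b)_2 = +1.
v=5: a=5^3·(≡4), b=5^2·(≡3) mod 5; (4|5)=+1, (3|5)=-1; (−1)^{3·2·2}·(+1)^2·(-1)^3 = -1.
v=23: a=23^5·(≡4), b=23^2·(≡4) mod 23; (4|23)=+1, (4|23)=+1; (−1)^{5·2·11}·(+1)^2·(+1)^5 = +1.
v=19: a=19^2·(≡12), b=19^1·(≡18) mod 19; (12|19)=-1, (18|19)=-1; (−1)^{2·1·9}·(-1)^1·(-1)^2 = -1.
v=3: a=3^14·(≡2), b=3^4·(≡2) mod 3; (2|3)=-1, (2|3)=-1; (−1)^{14·4·1}·(-1)^4·(-1)^14 = +1.
v=43: a=43^5·(≡5), b=43^2·(≡17) mod 43; (5|43)=-1, (17|43)=+1; (−1)^{5·2·21}·(-1)^2·(+1)^5 = +1.
v=11: a=11^2·(≡3), b=11^0·(≡6) mod 11; (3|11)=+1, (6|11)=-1; (−1)^{2·0·5}·(+1)^0·(-1)^2 = +1.
|Ram(202745, 5453)| = 2, even; anisotropic at {5, 19}.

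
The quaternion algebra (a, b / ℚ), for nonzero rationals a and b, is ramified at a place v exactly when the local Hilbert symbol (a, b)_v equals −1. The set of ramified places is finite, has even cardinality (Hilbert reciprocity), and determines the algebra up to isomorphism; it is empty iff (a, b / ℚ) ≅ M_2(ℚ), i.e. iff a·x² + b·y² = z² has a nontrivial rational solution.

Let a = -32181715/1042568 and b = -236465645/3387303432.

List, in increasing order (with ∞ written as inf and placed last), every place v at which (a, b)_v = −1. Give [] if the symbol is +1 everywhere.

Mod squares: a ≡ -230, b ≡ -10. Check v ∈ {∞, 2, 3, 5, 13, 19, 23}.
v=∞: -230 < 0 and -10 < 0  ⇒  (a,b)_∞ = -1.
v=23: a=23^5·(≡18), b=23^4·(≡1) mod 23; (18|23)=+1, (1|23)=+1; (−1)^{5·4·11}·(+1)^4·(+1)^5 = +1.
v=13: a=13^0·(≡12), b=13^2·(≡4) mod 13; (12|13)=+1, (4|13)=+1; (−1)^{0·2·6}·(+1)^2·(+1)^0 = +1.
v=2: v_2(a)=-3, v_2(b)=-3; units ≡ 5, 3 (mod 8); ε·ε+αω+βω = 0·1+-3·1+-3·1 ≡ 0  ⇒  (a,b)_2 = +1.
v=19: a=19^-4·(≡6), b=19^-6·(≡6) mod 19; (6|19)=+1, (6|19)=+1; (−1)^{-4·-6·9}·(+1)^-6·(+1)^-4 = +1.
v=3: a=3^0·(≡1), b=3^-2·(≡2) mod 3; (1|3)=+1, (2|3)=-1; (−1)^{0·-2·1}·(+1)^-2·(-1)^0 = +1.
v=5: a=5^1·(≡4), b=5^1·(≡3) mod 5; (4|5)=+1, (3|5)=-1; (−1)^{1·1·2}·(+1)^1·(-1)^1 = -1.
|Ram(-230, -10)| = 2, even; anisotropic at {5, ∞}.

[5, inf]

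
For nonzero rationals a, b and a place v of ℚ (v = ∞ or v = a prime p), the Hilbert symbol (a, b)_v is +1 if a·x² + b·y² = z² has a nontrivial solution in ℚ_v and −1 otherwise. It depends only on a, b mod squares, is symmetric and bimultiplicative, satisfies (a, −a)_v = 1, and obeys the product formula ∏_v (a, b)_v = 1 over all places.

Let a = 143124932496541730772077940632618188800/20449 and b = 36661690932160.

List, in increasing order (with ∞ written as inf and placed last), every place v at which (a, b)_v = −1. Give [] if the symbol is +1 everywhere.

[2, 5, 29, 47]

(a, b) ≡ (6707323, 1886815) mod (ℚ^×)²; places V = {2, 3, 5, 7, 11, 13, 19, 29, 31, 37, 47, ∞}.
(a,b)_2: α=14, β=6; u≡3, v≡7 (mod 8); ε(u)ε(v)=1·1, αω(v)=14·0, βω(u)=6·1; sum ≡ 1  ⇒  -1.
(a,b)_31: α=2, u≡25; β=1, v≡29 (mod 31); (25|31)=+1, (29|31)=-1; sign (−1)^0·+1^1·-1^2 = +1.
(a,b)_19: α=5, u≡9; β=2, v≡16 (mod 19); (9|19)=+1, (16|19)=+1; sign (−1)^0·+1^2·+1^5 = +1.
(a,b)_37: α=3, u≡1; β=1, v≡3 (mod 37); (1|37)=+1, (3|37)=+1; sign (−1)^0·+1^1·+1^3 = +1.
(a,b)_5: α=2, u≡3; β=1, v≡2 (mod 5); (3|5)=-1, (2|5)=-1; sign (−1)^0·-1^1·-1^2 = -1.
(a,b)_13: α=-2, u≡4; β=0, v≡8 (mod 13); (4|13)=+1, (8|13)=-1; sign (−1)^0·+1^0·-1^-2 = +1.
(a,b)_3: α=4, u≡1; β=0, v≡1 (mod 3); (1|3)=+1, (1|3)=+1; sign (−1)^0·+1^0·+1^4 = +1.
(a,b)_11: α=-2, u≡6; β=0, v≡8 (mod 11); (6|11)=-1, (8|11)=-1; sign (−1)^0·-1^0·-1^-2 = +1.
(a,b)_47: α=3, u≡42; β=1, v≡42 (mod 47); (42|47)=+1, (42|47)=+1; sign (−1)^1·+1^1·+1^3 = -1.
(a,b)_29: α=5, u≡2; β=2, v≡21 (mod 29); (2|29)=-1, (21|29)=-1; sign (−1)^0·-1^2·-1^5 = -1.
(a,b)_∞: sgn(6707323)=+, sgn(1886815)=+, so +1.
(a,b)_7: α=5, u≡4; β=1, v≡5 (mod 7); (4|7)=+1, (5|7)=-1; sign (−1)^1·+1^1·-1^5 = +1.
|Ram(6707323, 1886815)| = 4, even; anisotropic at {2, 5, 29, 47}.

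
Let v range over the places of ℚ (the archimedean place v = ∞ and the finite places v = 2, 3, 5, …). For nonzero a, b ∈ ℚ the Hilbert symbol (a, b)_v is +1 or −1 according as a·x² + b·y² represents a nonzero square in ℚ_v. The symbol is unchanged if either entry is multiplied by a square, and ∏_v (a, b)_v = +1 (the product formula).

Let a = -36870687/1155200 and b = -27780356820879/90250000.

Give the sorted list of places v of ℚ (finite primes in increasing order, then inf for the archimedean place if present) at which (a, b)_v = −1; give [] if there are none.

Mod squares: a ≡ -174, b ≡ -31. Check v ∈ {∞, 2, 3, 5, 7, 13, 19, 29, 31}.
v=∞: -174 < 0 and -31 < 0  ⇒  (a,b)_∞ = -1.
v=2: v_2(a)=-7, v_2(b)=-4; units ≡ 1, 1 (mod 8); ε·ε+αω+βω = 0·0+-7·0+-4·0 ≡ 0  ⇒  (a,b)_2 = +1.
v=19: a=19^-2·(≡6), b=19^-2·(≡11) mod 19; (6|19)=+1, (11|19)=+1; (−1)^{-2·-2·9}·(+1)^-2·(+1)^-2 = +1.
v=5: a=5^-2·(≡1), b=5^-6·(≡1) mod 5; (1|5)=+1, (1|5)=+1; (−1)^{-2·-6·2}·(+1)^-6·(+1)^-2 = +1.
v=31: a=31^2·(≡22), b=31^3·(≡12) mod 31; (22|31)=-1, (12|31)=-1; (−1)^{2·3·15}·(-1)^3·(-1)^2 = -1.
v=3: a=3^3·(≡2), b=3^8·(≡2) mod 3; (2|3)=-1, (2|3)=-1; (−1)^{3·8·1}·(-1)^8·(-1)^3 = -1.
v=13: a=13^0·(≡8), b=13^2·(≡6) mod 13; (8|13)=-1, (6|13)=-1; (−1)^{0·2·6}·(-1)^2·(-1)^0 = +1.
v=7: a=7^2·(≡4), b=7^0·(≡2) mod 7; (4|7)=+1, (2|7)=+1; (−1)^{2·0·3}·(+1)^0·(+1)^2 = +1.
v=29: a=29^1·(≡28), b=29^2·(≡10) mod 29; (28|29)=+1, (10|29)=-1; (−1)^{1·2·14}·(+1)^2·(-1)^1 = -1.
|Ram(-174, -31)| = 4, even; anisotropic at {3, 29, 31, ∞}.

[3, 29, 31, inf]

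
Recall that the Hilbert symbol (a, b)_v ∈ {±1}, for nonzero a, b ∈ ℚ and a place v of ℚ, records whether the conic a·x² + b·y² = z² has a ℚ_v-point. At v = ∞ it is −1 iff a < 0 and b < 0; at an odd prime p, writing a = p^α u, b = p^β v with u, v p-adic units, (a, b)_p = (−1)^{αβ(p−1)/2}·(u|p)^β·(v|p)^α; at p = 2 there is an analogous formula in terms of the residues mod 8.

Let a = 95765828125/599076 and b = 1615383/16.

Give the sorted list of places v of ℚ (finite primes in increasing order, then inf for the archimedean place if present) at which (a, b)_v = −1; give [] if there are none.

Mod squares: a ≡ 37, b ≡ 407. Check v ∈ {∞, 2, 3, 5, 7, 11, 37, 43}.
v=2: v_2(a)=-2, v_2(b)=-4; units ≡ 5, 7 (mod 8); ε·ε+αω+βω = 0·1+-2·0+-4·1 ≡ 0  ⇒  (a,b)_2 = +1.
v=7: a=7^0·(≡1), b=7^2·(≡2) mod 7; (1|7)=+1, (2|7)=+1; (−1)^{0·2·3}·(+1)^2·(+1)^0 = +1.
v=43: a=43^-2·(≡28), b=43^0·(≡27) mod 43; (28|43)=-1, (27|43)=-1; (−1)^{-2·0·21}·(-1)^0·(-1)^-2 = +1.
v=∞: 37 > 0 and 407 > 0  ⇒  (a,b)_∞ = +1.
v=5: a=5^6·(≡3), b=5^0·(≡3) mod 5; (3|5)=-1, (3|5)=-1; (−1)^{6·0·2}·(-1)^0·(-1)^6 = +1.
v=11: a=11^2·(≡9), b=11^1·(≡5) mod 11; (9|11)=+1, (5|11)=+1; (−1)^{2·1·5}·(+1)^1·(+1)^2 = +1.
v=3: a=3^-4·(≡1), b=3^4·(≡2) mod 3; (1|3)=+1, (2|3)=-1; (−1)^{-4·4·1}·(+1)^4·(-1)^-4 = +1.
v=37: a=37^3·(≡4), b=37^1·(≡30) mod 37; (4|37)=+1, (30|37)=+1; (−1)^{3·1·18}·(+1)^1·(+1)^3 = +1.
Ram(a, b) = ∅: the form 37·x² + 407·y² − z² is isotropic over every ℚ_v, so by Hasse–Minkowski it is isotropic over ℚ.

[]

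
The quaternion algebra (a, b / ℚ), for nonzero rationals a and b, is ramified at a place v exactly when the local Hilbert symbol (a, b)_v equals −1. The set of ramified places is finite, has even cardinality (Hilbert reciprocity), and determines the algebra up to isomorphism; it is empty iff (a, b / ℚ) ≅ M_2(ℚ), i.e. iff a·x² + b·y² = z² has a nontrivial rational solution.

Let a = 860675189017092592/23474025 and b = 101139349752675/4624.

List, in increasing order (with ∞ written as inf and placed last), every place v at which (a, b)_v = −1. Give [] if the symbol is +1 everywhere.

(a, b) ≡ (859183, 459563) mod (ℚ^×)²; places V = {2, 3, 5, 11, 13, 17, 19, 23, 29, 43, 53, ∞}.
(a,b)_2: α=4, β=-4; u≡7, v≡3 (mod 8); ε(u)ε(v)=1·1, αω(v)=4·1, βω(u)=-4·0; sum ≡ 1  ⇒  -1.
(a,b)_29: α=1, u≡2; β=1, v≡24 (mod 29); (2|29)=-1, (24|29)=+1; sign (−1)^0·-1^1·+1^1 = -1.
(a,b)_43: α=3, u≡34; β=2, v≡29 (mod 43); (34|43)=-1, (29|43)=-1; sign (−1)^0·-1^2·-1^3 = -1.
(a,b)_11: α=2, u≡10; β=0, v≡9 (mod 11); (10|11)=-1, (9|11)=+1; sign (−1)^0·-1^0·+1^2 = +1.
(a,b)_19: α=-2, u≡8; β=0, v≡12 (mod 19); (8|19)=-1, (12|19)=-1; sign (−1)^0·-1^0·-1^-2 = +1.
(a,b)_∞: sgn(859183)=+, sgn(459563)=+, so +1.
(a,b)_53: α=1, u≡9; β=1, v≡33 (mod 53); (9|53)=+1, (33|53)=-1; sign (−1)^0·+1^1·-1^1 = -1.
(a,b)_17: α=-2, u≡6; β=-2, v≡13 (mod 17); (6|17)=-1, (13|17)=+1; sign (−1)^0·-1^-2·+1^-2 = +1.
(a,b)_5: α=-2, u≡2; β=2, v≡3 (mod 5); (2|5)=-1, (3|5)=-1; sign (−1)^0·-1^2·-1^-2 = +1.
(a,b)_13: α=1, u≡3; β=1, v≡9 (mod 13); (3|13)=+1, (9|13)=+1; sign (−1)^0·+1^1·+1^1 = +1.
(a,b)_23: α=4, u≡13; β=3, v≡17 (mod 23); (13|23)=+1, (17|23)=-1; sign (−1)^0·+1^3·-1^4 = +1.
(a,b)_3: α=-2, u≡1; β=2, v≡2 (mod 3); (1|3)=+1, (2|3)=-1; sign (−1)^0·+1^2·-1^-2 = +1.
|Ram(859183, 459563)| = 4, even; anisotropic at {2, 29, 43, 53}.

[2, 29, 43, 53]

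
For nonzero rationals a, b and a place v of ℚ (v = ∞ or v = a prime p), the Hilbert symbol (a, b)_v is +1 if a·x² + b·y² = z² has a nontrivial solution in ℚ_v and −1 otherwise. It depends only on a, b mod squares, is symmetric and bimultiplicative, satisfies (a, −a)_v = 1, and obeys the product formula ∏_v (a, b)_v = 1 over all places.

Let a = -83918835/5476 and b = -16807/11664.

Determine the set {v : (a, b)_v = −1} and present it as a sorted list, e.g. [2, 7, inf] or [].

[5, 7, 13, inf]

(a, b) ≡ (-115115, -7) mod (ℚ^×)²; places V = {2, 3, 5, 7, 11, 13, 23, 37, ∞}.
(a,b)_2: α=-2, β=-4; u≡5, v≡1 (mod 8); ε(u)ε(v)=0·0, αω(v)=-2·0, βω(u)=-4·1; sum ≡ 0  ⇒  +1.
(a,b)_11: α=1, u≡6; β=0, v≡3 (mod 11); (6|11)=-1, (3|11)=+1; sign (−1)^0·-1^0·+1^1 = +1.
(a,b)_3: α=6, u≡1; β=-6, v≡2 (mod 3); (1|3)=+1, (2|3)=-1; sign (−1)^0·+1^-6·-1^6 = +1.
(a,b)_37: α=-2, u≡22; β=0, v≡36 (mod 37); (22|37)=-1, (36|37)=+1; sign (−1)^0·-1^0·+1^-2 = +1.
(a,b)_23: α=1, u≡3; β=0, v≡2 (mod 23); (3|23)=+1, (2|23)=+1; sign (−1)^0·+1^0·+1^1 = +1.
(a,b)_7: α=1, u≡6; β=5, v≡3 (mod 7); (6|7)=-1, (3|7)=-1; sign (−1)^1·-1^5·-1^1 = -1.
(a,b)_5: α=1, u≡3; β=0, v≡2 (mod 5); (3|5)=-1, (2|5)=-1; sign (−1)^0·-1^0·-1^1 = -1.
(a,b)_13: α=1, u≡8; β=0, v≡5 (mod 13); (8|13)=-1, (5|13)=-1; sign (−1)^0·-1^0·-1^1 = -1.
(a,b)_∞: sgn(-115115)=−, sgn(-7)=−, so -1.
Ram(-115115, -7) = {5, 7, 13, ∞}; no ℚ_5-point on the conic.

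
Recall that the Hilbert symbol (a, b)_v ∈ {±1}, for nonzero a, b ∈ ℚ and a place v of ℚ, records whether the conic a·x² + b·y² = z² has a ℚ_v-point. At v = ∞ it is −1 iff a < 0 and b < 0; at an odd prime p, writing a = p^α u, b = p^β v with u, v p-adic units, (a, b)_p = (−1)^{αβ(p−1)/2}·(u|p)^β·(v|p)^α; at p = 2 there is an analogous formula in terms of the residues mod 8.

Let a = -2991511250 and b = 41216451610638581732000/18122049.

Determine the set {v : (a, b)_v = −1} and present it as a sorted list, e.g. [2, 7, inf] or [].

[2, 5, 7, 13]

Mod squares: a ≡ -2, b ≡ 293930. Check v ∈ {∞, 2, 3, 5, 7, 11, 13, 17, 19, 43}.
v=13: a=13^2·(≡5), b=13^5·(≡1) mod 13; (5|13)=-1, (1|13)=+1; (−1)^{2·5·6}·(-1)^5·(+1)^2 = -1.
v=5: a=5^4·(≡2), b=5^3·(≡4) mod 5; (2|5)=-1, (4|5)=+1; (−1)^{4·3·2}·(-1)^3·(+1)^4 = -1.
v=19: a=19^0·(≡9), b=19^3·(≡7) mod 19; (9|19)=+1, (7|19)=+1; (−1)^{0·3·9}·(+1)^3·(+1)^0 = +1.
v=7: a=7^2·(≡6), b=7^7·(≡4) mod 7; (6|7)=-1, (4|7)=+1; (−1)^{2·7·3}·(-1)^7·(+1)^2 = -1.
v=∞: -2 < 0 and 293930 > 0  ⇒  (a,b)_∞ = +1.
v=11: a=11^0·(≡9), b=11^-2·(≡10) mod 11; (9|11)=+1, (10|11)=-1; (−1)^{0·-2·5}·(+1)^-2·(-1)^0 = +1.
v=2: v_2(a)=1, v_2(b)=5; units ≡ 7, 5 (mod 8); ε·ε+αω+βω = 1·0+1·1+5·0 ≡ 1  ⇒  (a,b)_2 = -1.
v=17: a=17^2·(≡16), b=17^3·(≡8) mod 17; (16|17)=+1, (8|17)=+1; (−1)^{2·3·8}·(+1)^3·(+1)^2 = +1.
v=43: a=43^0·(≡40), b=43^-2·(≡25) mod 43; (40|43)=+1, (25|43)=+1; (−1)^{0·-2·21}·(+1)^-2·(+1)^0 = +1.
v=3: a=3^0·(≡1), b=3^-4·(≡2) mod 3; (1|3)=+1, (2|3)=-1; (−1)^{0·-4·1}·(+1)^-4·(-1)^0 = +1.
|Ram(-2, 293930)| = 4, even; anisotropic at {2, 5, 7, 13}.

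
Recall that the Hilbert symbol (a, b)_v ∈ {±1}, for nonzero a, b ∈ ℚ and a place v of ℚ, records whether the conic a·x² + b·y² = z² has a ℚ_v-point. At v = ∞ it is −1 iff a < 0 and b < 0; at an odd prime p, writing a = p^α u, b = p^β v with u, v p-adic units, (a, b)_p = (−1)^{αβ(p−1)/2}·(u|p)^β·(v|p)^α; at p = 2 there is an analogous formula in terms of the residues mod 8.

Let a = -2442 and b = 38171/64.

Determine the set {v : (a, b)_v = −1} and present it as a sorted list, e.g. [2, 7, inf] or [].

[3, 37]

Mod squares: a ≡ -2442, b ≡ 779. Check v ∈ {∞, 2, 3, 7, 11, 19, 37, 41}.
v=19: a=19^0·(≡9), b=19^1·(≡2) mod 19; (9|19)=+1, (2|19)=-1; (−1)^{0·1·9}·(+1)^1·(-1)^0 = +1.
v=∞: -2442 < 0 and 779 > 0  ⇒  (a,b)_∞ = +1.
v=41: a=41^0·(≡18), b=41^1·(≡28) mod 41; (18|41)=+1, (28|41)=-1; (−1)^{0·1·20}·(+1)^1·(-1)^0 = +1.
v=2: v_2(a)=1, v_2(b)=-6; units ≡ 3, 3 (mod 8); ε·ε+αω+βω = 1·1+1·1+-6·1 ≡ 0  ⇒  (a,b)_2 = +1.
v=37: a=37^1·(≡8), b=37^0·(≡5) mod 37; (8|37)=-1, (5|37)=-1; (−1)^{1·0·18}·(-1)^0·(-1)^1 = -1.
v=11: a=11^1·(≡9), b=11^0·(≡5) mod 11; (9|11)=+1, (5|11)=+1; (−1)^{1·0·5}·(+1)^0·(+1)^1 = +1.
v=3: a=3^1·(≡2), b=3^0·(≡2) mod 3; (2|3)=-1, (2|3)=-1; (−1)^{1·0·1}·(-1)^0·(-1)^1 = -1.
v=7: a=7^0·(≡1), b=7^2·(≡2) mod 7; (1|7)=+1, (2|7)=+1; (−1)^{0·2·3}·(+1)^2·(+1)^0 = +1.
(-2442, 779 / ℚ) ramifies at {3, 37}: a division algebra.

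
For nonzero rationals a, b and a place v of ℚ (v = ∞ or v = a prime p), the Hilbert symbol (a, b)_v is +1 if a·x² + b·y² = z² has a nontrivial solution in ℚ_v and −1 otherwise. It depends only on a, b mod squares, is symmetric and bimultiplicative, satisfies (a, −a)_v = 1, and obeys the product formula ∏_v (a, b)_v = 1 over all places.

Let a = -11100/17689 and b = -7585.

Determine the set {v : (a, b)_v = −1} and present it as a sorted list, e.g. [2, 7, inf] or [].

[3, 37, 41, inf]

(a, b) ≡ (-111, -7585) mod (ℚ^×)²; places V = {2, 3, 5, 7, 19, 37, 41, ∞}.
(a,b)_∞: sgn(-111)=−, sgn(-7585)=−, so -1.
(a,b)_2: α=2, β=0; u≡1, v≡7 (mod 8); ε(u)ε(v)=0·1, αω(v)=2·0, βω(u)=0·0; sum ≡ 0  ⇒  +1.
(a,b)_7: α=-2, u≡4; β=0, v≡3 (mod 7); (4|7)=+1, (3|7)=-1; sign (−1)^0·+1^0·-1^-2 = +1.
(a,b)_19: α=-2, u≡10; β=0, v≡15 (mod 19); (10|19)=-1, (15|19)=-1; sign (−1)^0·-1^0·-1^-2 = +1.
(a,b)_41: α=0, u≡12; β=1, v≡20 (mod 41); (12|41)=-1, (20|41)=+1; sign (−1)^0·-1^1·+1^0 = -1.
(a,b)_3: α=1, u≡2; β=0, v≡2 (mod 3); (2|3)=-1, (2|3)=-1; sign (−1)^0·-1^0·-1^1 = -1.
(a,b)_5: α=2, u≡4; β=1, v≡3 (mod 5); (4|5)=+1, (3|5)=-1; sign (−1)^0·+1^1·-1^2 = +1.
(a,b)_37: α=1, u≡11; β=1, v≡17 (mod 37); (11|37)=+1, (17|37)=-1; sign (−1)^0·+1^1·-1^1 = -1.
(-111, -7585 / ℚ) ramifies at {3, 37, 41, ∞}: a division algebra.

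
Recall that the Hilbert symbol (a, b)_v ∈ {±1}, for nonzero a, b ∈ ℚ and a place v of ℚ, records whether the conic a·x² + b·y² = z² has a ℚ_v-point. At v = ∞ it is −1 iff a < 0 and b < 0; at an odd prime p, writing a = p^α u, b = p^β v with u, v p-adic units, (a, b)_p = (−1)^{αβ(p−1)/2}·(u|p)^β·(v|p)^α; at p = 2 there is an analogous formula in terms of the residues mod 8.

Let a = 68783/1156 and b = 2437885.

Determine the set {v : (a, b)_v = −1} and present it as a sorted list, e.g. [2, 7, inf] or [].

[5, 11, 37, 43]

(a, b) ≡ (407, 2437885) mod (ℚ^×)²; places V = {2, 5, 11, 13, 17, 23, 29, 37, 43, ∞}.
(a,b)_∞: sgn(407)=+, sgn(2437885)=+, so +1.
(a,b)_17: α=-2, u≡13; β=1, v≡10 (mod 17); (13|17)=+1, (10|17)=-1; sign (−1)^0·+1^1·-1^-2 = +1.
(a,b)_23: α=0, u≡6; β=1, v≡11 (mod 23); (6|23)=+1, (11|23)=-1; sign (−1)^0·+1^1·-1^0 = +1.
(a,b)_2: α=-2, β=0; u≡7, v≡5 (mod 8); ε(u)ε(v)=1·0, αω(v)=-2·1, βω(u)=0·0; sum ≡ 0  ⇒  +1.
(a,b)_29: α=0, u≡23; β=1, v≡23 (mod 29); (23|29)=+1, (23|29)=+1; sign (−1)^0·+1^1·+1^0 = +1.
(a,b)_5: α=0, u≡3; β=1, v≡2 (mod 5); (3|5)=-1, (2|5)=-1; sign (−1)^0·-1^1·-1^0 = -1.
(a,b)_43: α=0, u≡12; β=1, v≡21 (mod 43); (12|43)=-1, (21|43)=+1; sign (−1)^0·-1^1·+1^0 = -1.
(a,b)_11: α=1, u≡5; β=0, v≡10 (mod 11); (5|11)=+1, (10|11)=-1; sign (−1)^0·+1^0·-1^1 = -1.
(a,b)_37: α=1, u≡1; β=0, v≡29 (mod 37); (1|37)=+1, (29|37)=-1; sign (−1)^0·+1^0·-1^1 = -1.
(a,b)_13: α=2, u≡9; β=0, v≡8 (mod 13); (9|13)=+1, (8|13)=-1; sign (−1)^0·+1^0·-1^2 = +1.
Ram(407, 2437885) = {5, 11, 37, 43}; no ℚ_5-point on the conic.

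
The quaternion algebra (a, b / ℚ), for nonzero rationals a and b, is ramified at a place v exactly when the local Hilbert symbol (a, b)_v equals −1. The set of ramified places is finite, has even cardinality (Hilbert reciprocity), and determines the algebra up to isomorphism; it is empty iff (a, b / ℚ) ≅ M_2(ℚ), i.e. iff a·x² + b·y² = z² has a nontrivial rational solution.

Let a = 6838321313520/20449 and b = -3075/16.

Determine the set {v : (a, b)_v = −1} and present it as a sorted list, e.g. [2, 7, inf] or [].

Mod squares: a ≡ 8695, b ≡ -123. Check v ∈ {∞, 2, 3, 5, 11, 13, 19, 37, 41, 47}.
v=5: a=5^1·(≡1), b=5^2·(≡2) mod 5; (1|5)=+1, (2|5)=-1; (−1)^{1·2·2}·(+1)^2·(-1)^1 = -1.
v=19: a=19^2·(≡18), b=19^0·(≡18) mod 19; (18|19)=-1, (18|19)=-1; (−1)^{2·0·9}·(-1)^0·(-1)^2 = +1.
v=47: a=47^1·(≡31), b=47^0·(≡34) mod 47; (31|47)=-1, (34|47)=+1; (−1)^{1·0·23}·(-1)^0·(+1)^1 = +1.
v=3: a=3^4·(≡1), b=3^1·(≡1) mod 3; (1|3)=+1, (1|3)=+1; (−1)^{4·1·1}·(+1)^1·(+1)^4 = +1.
v=41: a=41^2·(≡19), b=41^1·(≡3) mod 41; (19|41)=-1, (3|41)=-1; (−1)^{2·1·20}·(-1)^1·(-1)^2 = -1.
v=37: a=37^1·(≡8), b=37^0·(≡9) mod 37; (8|37)=-1, (9|37)=+1; (−1)^{1·0·18}·(-1)^0·(+1)^1 = +1.
v=∞: 8695 > 0 and -123 < 0  ⇒  (a,b)_∞ = +1.
v=11: a=11^-2·(≡1), b=11^0·(≡1) mod 11; (1|11)=+1, (1|11)=+1; (−1)^{-2·0·5}·(+1)^0·(+1)^-2 = +1.
v=13: a=13^-2·(≡2), b=13^0·(≡2) mod 13; (2|13)=-1, (2|13)=-1; (−1)^{-2·0·6}·(-1)^0·(-1)^-2 = +1.
v=2: v_2(a)=4, v_2(b)=-4; units ≡ 7, 5 (mod 8); ε·ε+αω+βω = 1·0+4·1+-4·0 ≡ 0  ⇒  (a,b)_2 = +1.
(8695, -123 / ℚ) ramifies at {5, 41}: a division algebra.

[5, 41]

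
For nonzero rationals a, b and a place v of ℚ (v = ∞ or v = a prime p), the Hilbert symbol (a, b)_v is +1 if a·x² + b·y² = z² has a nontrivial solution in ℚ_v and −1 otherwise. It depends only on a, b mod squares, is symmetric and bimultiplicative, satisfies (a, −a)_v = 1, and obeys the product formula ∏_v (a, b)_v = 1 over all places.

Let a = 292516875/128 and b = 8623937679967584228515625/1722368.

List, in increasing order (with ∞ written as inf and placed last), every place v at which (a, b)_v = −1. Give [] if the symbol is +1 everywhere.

Mod squares: a ≡ 104006, b ≡ 41914418. Check v ∈ {∞, 2, 3, 5, 7, 13, 17, 19, 23, 29, 31}.
v=2: v_2(a)=-7, v_2(b)=-11; units ≡ 3, 1 (mod 8); ε·ε+αω+βω = 1·0+-7·0+-11·1 ≡ 1  ⇒  (a,b)_2 = -1.
v=13: a=13^0·(≡6), b=13^1·(≡12) mod 13; (6|13)=-1, (12|13)=+1; (−1)^{0·1·6}·(-1)^1·(+1)^0 = -1.
v=5: a=5^4·(≡4), b=5^14·(≡3) mod 5; (4|5)=+1, (3|5)=-1; (−1)^{4·14·2}·(+1)^14·(-1)^4 = +1.
v=29: a=29^0·(≡14), b=29^-2·(≡13) mod 29; (14|29)=-1, (13|29)=+1; (−1)^{0·-2·14}·(-1)^-2·(+1)^0 = +1.
v=23: a=23^1·(≡7), b=23^3·(≡21) mod 23; (7|23)=-1, (21|23)=-1; (−1)^{1·3·11}·(-1)^3·(-1)^1 = -1.
v=∞: 104006 > 0 and 41914418 > 0  ⇒  (a,b)_∞ = +1.
v=3: a=3^2·(≡2), b=3^2·(≡2) mod 3; (2|3)=-1, (2|3)=-1; (−1)^{2·2·1}·(-1)^2·(-1)^2 = +1.
v=19: a=19^1·(≡15), b=19^1·(≡18) mod 19; (15|19)=-1, (18|19)=-1; (−1)^{1·1·9}·(-1)^1·(-1)^1 = -1.
v=31: a=31^0·(≡25), b=31^1·(≡15) mod 31; (25|31)=+1, (15|31)=-1; (−1)^{0·1·15}·(+1)^1·(-1)^0 = +1.
v=7: a=7^1·(≡4), b=7^3·(≡2) mod 7; (4|7)=+1, (2|7)=+1; (−1)^{1·3·3}·(+1)^3·(+1)^1 = -1.
v=17: a=17^1·(≡4), b=17^3·(≡12) mod 17; (4|17)=+1, (12|17)=-1; (−1)^{1·3·8}·(+1)^3·(-1)^1 = -1.
Ram(104006, 41914418) = {2, 7, 13, 17, 19, 23}; no ℚ_2-point on the conic.

[2, 7, 13, 17, 19, 23]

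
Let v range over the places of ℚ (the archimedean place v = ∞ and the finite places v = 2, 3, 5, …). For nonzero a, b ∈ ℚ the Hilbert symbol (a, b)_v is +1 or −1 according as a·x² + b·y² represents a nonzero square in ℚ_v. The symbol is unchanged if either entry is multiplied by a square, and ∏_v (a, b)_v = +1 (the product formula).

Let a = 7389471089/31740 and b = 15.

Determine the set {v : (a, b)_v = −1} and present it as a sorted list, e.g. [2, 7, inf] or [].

Mod squares: a ≡ 15015, b ≡ 15. Check v ∈ {∞, 2, 3, 5, 7, 11, 13, 19, 23}.
v=7: a=7^1·(≡5), b=7^0·(≡1) mod 7; (5|7)=-1, (1|7)=+1; (−1)^{1·0·3}·(-1)^0·(+1)^1 = +1.
v=5: a=5^-1·(≡3), b=5^1·(≡3) mod 5; (3|5)=-1, (3|5)=-1; (−1)^{-1·1·2}·(-1)^1·(-1)^-1 = +1.
v=23: a=23^-2·(≡11), b=23^0·(≡15) mod 23; (11|23)=-1, (15|23)=-1; (−1)^{-2·0·11}·(-1)^0·(-1)^-2 = +1.
v=2: v_2(a)=-2, v_2(b)=0; units ≡ 7, 7 (mod 8); ε·ε+αω+βω = 1·1+-2·0+0·0 ≡ 1  ⇒  (a,b)_2 = -1.
v=11: a=11^3·(≡4), b=11^0·(≡4) mod 11; (4|11)=+1, (4|11)=+1; (−1)^{3·0·5}·(+1)^0·(+1)^3 = +1.
v=3: a=3^-1·(≡1), b=3^1·(≡2) mod 3; (1|3)=+1, (2|3)=-1; (−1)^{-1·1·1}·(+1)^1·(-1)^-1 = +1.
v=19: a=19^2·(≡16), b=19^0·(≡15) mod 19; (16|19)=+1, (15|19)=-1; (−1)^{2·0·9}·(+1)^0·(-1)^2 = +1.
v=13: a=13^3·(≡11), b=13^0·(≡2) mod 13; (11|13)=-1, (2|13)=-1; (−1)^{3·0·6}·(-1)^0·(-1)^3 = -1.
v=∞: 15015 > 0 and 15 > 0  ⇒  (a,b)_∞ = +1.
(15015, 15 / ℚ) ramifies at {2, 13}: a division algebra.

[2, 13]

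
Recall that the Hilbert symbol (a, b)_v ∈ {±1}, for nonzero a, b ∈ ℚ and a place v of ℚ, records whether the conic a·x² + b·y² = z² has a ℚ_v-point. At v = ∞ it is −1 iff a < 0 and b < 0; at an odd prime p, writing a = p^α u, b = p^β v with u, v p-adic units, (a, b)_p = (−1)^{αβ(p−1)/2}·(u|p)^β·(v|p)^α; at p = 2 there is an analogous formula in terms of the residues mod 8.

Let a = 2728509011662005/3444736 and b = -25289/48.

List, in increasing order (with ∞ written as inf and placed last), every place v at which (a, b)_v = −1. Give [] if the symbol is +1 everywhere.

(a, b) ≡ (2805, -627) mod (ℚ^×)²; places V = {2, 3, 5, 11, 13, 17, 19, 29, ∞}.
(a,b)_11: α=7, u≡6; β=3, v≡9 (mod 11); (6|11)=-1, (9|11)=+1; sign (−1)^1·-1^3·+1^7 = +1.
(a,b)_17: α=1, u≡7; β=0, v≡9 (mod 17); (7|17)=-1, (9|17)=+1; sign (−1)^0·-1^0·+1^1 = +1.
(a,b)_∞: sgn(2805)=+, sgn(-627)=−, so +1.
(a,b)_29: α=-2, u≡10; β=0, v≡3 (mod 29); (10|29)=-1, (3|29)=-1; sign (−1)^0·-1^0·-1^-2 = +1.
(a,b)_3: α=3, u≡2; β=-1, v≡1 (mod 3); (2|3)=-1, (1|3)=+1; sign (−1)^1·-1^-1·+1^3 = +1.
(a,b)_5: α=1, u≡1; β=0, v≡2 (mod 5); (1|5)=+1, (2|5)=-1; sign (−1)^0·+1^0·-1^1 = -1.
(a,b)_13: α=2, u≡4; β=0, v≡1 (mod 13); (4|13)=+1, (1|13)=+1; sign (−1)^0·+1^0·+1^2 = +1.
(a,b)_19: α=2, u≡13; β=1, v≡17 (mod 19); (13|19)=-1, (17|19)=+1; sign (−1)^0·-1^1·+1^2 = -1.
(a,b)_2: α=-12, β=-4; u≡5, v≡5 (mod 8); ε(u)ε(v)=0·0, αω(v)=-12·1, βω(u)=-4·1; sum ≡ 0  ⇒  +1.
|Ram(2805, -627)| = 2, even; anisotropic at {5, 19}.

[5, 19]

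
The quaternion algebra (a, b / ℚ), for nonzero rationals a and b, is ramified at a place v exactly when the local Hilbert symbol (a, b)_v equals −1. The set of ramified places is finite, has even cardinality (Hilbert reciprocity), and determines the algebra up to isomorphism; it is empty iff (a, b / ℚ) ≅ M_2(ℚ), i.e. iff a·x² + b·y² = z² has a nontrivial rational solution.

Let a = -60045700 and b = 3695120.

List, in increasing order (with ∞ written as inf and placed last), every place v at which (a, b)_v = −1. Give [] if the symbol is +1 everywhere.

[5, 11, 17, 19]

(a, b) ≡ (-3553, 230945) mod (ℚ^×)²; places V = {2, 5, 11, 13, 17, 19, ∞}.
(a,b)_2: α=2, β=4; u≡7, v≡1 (mod 8); ε(u)ε(v)=1·0, αω(v)=2·0, βω(u)=4·0; sum ≡ 0  ⇒  +1.
(a,b)_11: α=1, u≡6; β=1, v≡2 (mod 11); (6|11)=-1, (2|11)=-1; sign (−1)^1·-1^1·-1^1 = -1.
(a,b)_13: α=2, u≡3; β=1, v≡8 (mod 13); (3|13)=+1, (8|13)=-1; sign (−1)^0·+1^1·-1^2 = +1.
(a,b)_5: α=2, u≡2; β=1, v≡4 (mod 5); (2|5)=-1, (4|5)=+1; sign (−1)^0·-1^1·+1^2 = -1.
(a,b)_∞: sgn(-3553)=−, sgn(230945)=+, so +1.
(a,b)_17: α=1, u≡7; β=1, v≡15 (mod 17); (7|17)=-1, (15|17)=+1; sign (−1)^0·-1^1·+1^1 = -1.
(a,b)_19: α=1, u≡8; β=1, v≡15 (mod 19); (8|19)=-1, (15|19)=-1; sign (−1)^1·-1^1·-1^1 = -1.
Ram(-3553, 230945) = {5, 11, 17, 19}; no ℚ_5-point on the conic.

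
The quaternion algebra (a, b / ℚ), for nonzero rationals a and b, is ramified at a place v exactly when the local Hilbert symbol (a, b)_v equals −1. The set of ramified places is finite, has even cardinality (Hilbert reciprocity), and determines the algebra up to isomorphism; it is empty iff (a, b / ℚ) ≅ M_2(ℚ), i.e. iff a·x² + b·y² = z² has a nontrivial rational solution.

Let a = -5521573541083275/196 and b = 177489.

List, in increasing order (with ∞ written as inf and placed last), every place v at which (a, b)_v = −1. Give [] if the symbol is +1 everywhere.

[19, 37]

(a, b) ≡ (-779, 19721) mod (ℚ^×)²; places V = {2, 3, 5, 7, 13, 19, 37, 41, ∞}.
(a,b)_5: α=2, u≡4; β=0, v≡4 (mod 5); (4|5)=+1, (4|5)=+1; sign (−1)^0·+1^0·+1^2 = +1.
(a,b)_2: α=-2, β=0; u≡5, v≡1 (mod 8); ε(u)ε(v)=0·0, αω(v)=-2·0, βω(u)=0·1; sum ≡ 0  ⇒  +1.
(a,b)_∞: sgn(-779)=−, sgn(19721)=+, so +1.
(a,b)_13: α=2, u≡10; β=1, v≡3 (mod 13); (10|13)=+1, (3|13)=+1; sign (−1)^0·+1^1·+1^2 = +1.
(a,b)_37: α=2, u≡2; β=1, v≡24 (mod 37); (2|37)=-1, (24|37)=-1; sign (−1)^0·-1^1·-1^2 = -1.
(a,b)_41: α=3, u≡7; β=1, v≡24 (mod 41); (7|41)=-1, (24|41)=-1; sign (−1)^0·-1^1·-1^3 = +1.
(a,b)_19: α=1, u≡17; β=0, v≡10 (mod 19); (17|19)=+1, (10|19)=-1; sign (−1)^0·+1^0·-1^1 = -1.
(a,b)_3: α=6, u≡1; β=2, v≡2 (mod 3); (1|3)=+1, (2|3)=-1; sign (−1)^0·+1^2·-1^6 = +1.
(a,b)_7: α=-2, u≡6; β=0, v≡4 (mod 7); (6|7)=-1, (4|7)=+1; sign (−1)^0·-1^0·+1^-2 = +1.
Ram(-779, 19721) = {19, 37}; no ℚ_19-point on the conic.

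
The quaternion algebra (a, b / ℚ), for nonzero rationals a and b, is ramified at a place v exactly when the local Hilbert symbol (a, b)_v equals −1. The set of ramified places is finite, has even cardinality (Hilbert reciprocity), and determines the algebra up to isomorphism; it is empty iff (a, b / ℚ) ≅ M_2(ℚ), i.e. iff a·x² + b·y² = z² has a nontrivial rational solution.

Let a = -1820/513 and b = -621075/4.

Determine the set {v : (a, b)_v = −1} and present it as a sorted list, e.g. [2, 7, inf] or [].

[5, inf]

(a, b) ≡ (-25935, -3) mod (ℚ^×)²; places V = {2, 3, 5, 7, 13, 19, ∞}.
(a,b)_13: α=1, u≡7; β=2, v≡1 (mod 13); (7|13)=-1, (1|13)=+1; sign (−1)^0·-1^2·+1^1 = +1.
(a,b)_7: α=1, u≡3; β=2, v≡4 (mod 7); (3|7)=-1, (4|7)=+1; sign (−1)^0·-1^2·+1^1 = +1.
(a,b)_5: α=1, u≡2; β=2, v≡3 (mod 5); (2|5)=-1, (3|5)=-1; sign (−1)^0·-1^2·-1^1 = -1.
(a,b)_19: α=-1, u≡10; β=0, v≡4 (mod 19); (10|19)=-1, (4|19)=+1; sign (−1)^0·-1^0·+1^-1 = +1.
(a,b)_∞: sgn(-25935)=−, sgn(-3)=−, so -1.
(a,b)_3: α=-3, u≡1; β=1, v≡2 (mod 3); (1|3)=+1, (2|3)=-1; sign (−1)^1·+1^1·-1^-3 = +1.
(a,b)_2: α=2, β=-2; u≡1, v≡5 (mod 8); ε(u)ε(v)=0·0, αω(v)=2·1, βω(u)=-2·0; sum ≡ 0  ⇒  +1.
(-25935, -3 / ℚ) ramifies at {5, ∞}: a division algebra.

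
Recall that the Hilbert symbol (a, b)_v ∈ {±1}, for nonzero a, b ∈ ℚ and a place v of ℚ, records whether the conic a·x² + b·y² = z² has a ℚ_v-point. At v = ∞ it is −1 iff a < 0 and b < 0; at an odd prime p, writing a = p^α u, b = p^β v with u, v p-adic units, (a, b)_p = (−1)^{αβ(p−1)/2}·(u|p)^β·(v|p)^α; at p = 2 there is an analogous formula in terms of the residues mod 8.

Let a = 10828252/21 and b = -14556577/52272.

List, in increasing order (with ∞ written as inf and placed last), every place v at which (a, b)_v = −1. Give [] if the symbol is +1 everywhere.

(a, b) ≡ (196707, -651) mod (ℚ^×)²; places V = {2, 3, 7, 11, 17, 19, 29, 31, 37, ∞}.
(a,b)_31: α=0, u≡11; β=1, v≡19 (mod 31); (11|31)=-1, (19|31)=+1; sign (−1)^0·-1^1·+1^0 = -1.
(a,b)_3: α=-1, u≡1; β=-3, v≡2 (mod 3); (1|3)=+1, (2|3)=-1; sign (−1)^1·+1^-3·-1^-1 = +1.
(a,b)_29: α=1, u≡2; β=0, v≡25 (mod 29); (2|29)=-1, (25|29)=+1; sign (−1)^0·-1^0·+1^1 = +1.
(a,b)_11: α=0, u≡5; β=-2, v≡3 (mod 11); (5|11)=+1, (3|11)=+1; sign (−1)^0·+1^-2·+1^0 = +1.
(a,b)_7: α=-1, u≡5; β=3, v≡3 (mod 7); (5|7)=-1, (3|7)=-1; sign (−1)^1·-1^3·-1^-1 = -1.
(a,b)_∞: sgn(196707)=+, sgn(-651)=−, so +1.
(a,b)_2: α=2, β=-4; u≡3, v≡5 (mod 8); ε(u)ε(v)=1·0, αω(v)=2·1, βω(u)=-4·1; sum ≡ 0  ⇒  +1.
(a,b)_19: α=1, u≡11; β=0, v≡15 (mod 19); (11|19)=+1, (15|19)=-1; sign (−1)^0·+1^0·-1^1 = -1.
(a,b)_37: α=0, u≡29; β=2, v≡18 (mod 37); (29|37)=-1, (18|37)=-1; sign (−1)^0·-1^2·-1^0 = +1.
(a,b)_17: α=3, u≡7; β=0, v≡7 (mod 17); (7|17)=-1, (7|17)=-1; sign (−1)^0·-1^0·-1^3 = -1.
|Ram(196707, -651)| = 4, even; anisotropic at {7, 17, 19, 31}.

[7, 17, 19, 31]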